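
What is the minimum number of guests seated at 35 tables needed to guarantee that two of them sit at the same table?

36

There are 35 tables acting as pigeonholes.
With 35 guests we could place one in each, avoiding any repeat.
One more forces some class to hold 2, so 35 + 1 = 36.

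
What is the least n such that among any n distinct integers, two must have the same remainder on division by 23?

24

Two integers differ by a multiple of 23 exactly when they share a remainder mod 23.
There are 23 residue classes mod 23, so 23 integers can all lie in distinct classes.
One more integer must repeat a residue, giving a difference divisible by 23. So n = 23 + 1 = 24.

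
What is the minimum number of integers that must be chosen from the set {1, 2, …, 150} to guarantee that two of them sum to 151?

76

Partition {1, …, 150} into 75 pairs: {1,150}, {2,149}, …, {75,76}.
Choosing 75 integers — say the integers 1 through 75 — takes one from each pair and avoids the property.
Choosing 76 forces two into the same pair by pigeonhole, and those sum to 151. So 76.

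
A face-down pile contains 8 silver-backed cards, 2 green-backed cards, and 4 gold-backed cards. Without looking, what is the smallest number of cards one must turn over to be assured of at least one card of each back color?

13

The hardest back color to obtain is green-backed: we could draw every other card first — 14 − 2 = 12 cards — without a single green-backed one.
The next draw must be green-backed, so 12 + 1 = 13.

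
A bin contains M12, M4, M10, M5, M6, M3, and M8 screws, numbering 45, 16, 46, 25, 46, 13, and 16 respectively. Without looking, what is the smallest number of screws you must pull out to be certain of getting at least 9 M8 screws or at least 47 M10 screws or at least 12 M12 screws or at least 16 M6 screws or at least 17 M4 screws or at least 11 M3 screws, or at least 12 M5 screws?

Each of the 7 sizes has its own threshold; avoid all of them simultaneously.
The worst case stops just short of every target: 11 M12, 16 M4, 46 M10, 11 M5, 15 M6, 10 M3, 8 M8 — 11 + 16 + 46 + 11 + 15 + 10 + 8 = 117 screws.
One more screw must push some size to its target, so 117 + 1 = 118.

118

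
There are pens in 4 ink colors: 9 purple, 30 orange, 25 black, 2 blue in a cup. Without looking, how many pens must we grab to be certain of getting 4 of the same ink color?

In the worst case we take at most 3 of each ink color, but all 2 blue (fewer than 3), giving 3 + 3 + 3 + 2 = 11.
One more pen then forces some ink color to 4, so 11 + 1 = 12.

12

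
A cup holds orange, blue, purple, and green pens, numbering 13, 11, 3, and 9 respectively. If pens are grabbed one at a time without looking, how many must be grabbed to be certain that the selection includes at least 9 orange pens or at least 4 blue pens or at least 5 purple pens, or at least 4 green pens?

18

Each of the 4 ink colors has its own threshold; avoid all of them simultaneously.
The worst case stops just short of every target: 8 orange, 3 blue, all 3 purple, 3 green — 8 + 3 + 3 + 3 = 17 pens.
One more pen must push some ink color to its target, so 17 + 1 = 18.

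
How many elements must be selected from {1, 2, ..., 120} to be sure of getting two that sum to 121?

Partition {1, …, 120} into 60 pairs: {1,120}, {2,119}, …, {60,61}.
Choosing 60 integers — say the integers 1 through 60 — takes one from each pair and avoids the property.
Choosing 61 forces two into the same pair by pigeonhole, and those sum to 121. So 61.

61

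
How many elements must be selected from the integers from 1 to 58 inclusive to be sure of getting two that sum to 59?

30

Partition {1, …, 58} into 29 pairs: {1,58}, {2,57}, …, {29,30}.
Choosing 29 integers — say the integers 1 through 29 — takes one from each pair and avoids the property.
Choosing 30 forces two into the same pair by pigeonhole, and those sum to 59. So 30.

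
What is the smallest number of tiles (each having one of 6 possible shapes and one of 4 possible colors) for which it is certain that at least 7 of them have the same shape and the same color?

145

There are 6 × 4 = 24 (shape, color) combinations acting as pigeonholes.
With 24 × 6 = 144 tiles we could place exactly 6 in each, with no (shape, color) pair reaching 7.
One more forces some (shape, color) pair to hold 7, so 144 + 1 = 145.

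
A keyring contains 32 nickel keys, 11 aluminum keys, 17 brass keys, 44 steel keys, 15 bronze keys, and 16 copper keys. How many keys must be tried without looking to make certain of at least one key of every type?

125

The hardest type to obtain is aluminum: we could draw every other key first — 135 − 11 = 124 keys — without a single aluminum one.
The next draw must be aluminum, so 124 + 1 = 125.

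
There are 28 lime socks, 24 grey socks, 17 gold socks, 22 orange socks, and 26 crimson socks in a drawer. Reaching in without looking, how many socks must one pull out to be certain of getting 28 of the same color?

Treat the 5 colors as pigeonholes.
In the worst case we take at most 27 of each color, but all 24 grey, all 17 gold, all 22 orange, and all 26 crimson (fewer than 27), giving 27 + 24 + 17 + 22 + 26 = 116.
One more sock then forces some color to 28, so 116 + 1 = 117.

117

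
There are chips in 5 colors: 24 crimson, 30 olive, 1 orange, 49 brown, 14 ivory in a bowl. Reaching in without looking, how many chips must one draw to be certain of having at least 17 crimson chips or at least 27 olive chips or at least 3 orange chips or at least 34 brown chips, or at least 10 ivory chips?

86

Each of the 5 colors has its own threshold; avoid all of them simultaneously.
The worst case stops just short of every target: 16 crimson, 26 olive, all 1 orange, 33 brown, 9 ivory — 16 + 26 + 1 + 33 + 9 = 85 chips.
One more chip must push some color to its target, so 85 + 1 = 86.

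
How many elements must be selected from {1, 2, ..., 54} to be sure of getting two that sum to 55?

28

Partition {1, …, 54} into 27 pairs: {1,54}, {2,53}, …, {27,28}.
Choosing 27 integers — say the integers 1 through 27 — takes one from each pair and avoids the property.
Choosing 28 forces two into the same pair by pigeonhole, and those sum to 55. So 28.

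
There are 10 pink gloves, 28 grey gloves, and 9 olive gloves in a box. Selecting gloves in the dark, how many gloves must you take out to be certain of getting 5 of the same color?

The worst case takes 4 gloves of each color without reaching 5 of any: 3 × 4 = 12.
The next glove must bring some color to 5, so 12 + 1 = 13.

13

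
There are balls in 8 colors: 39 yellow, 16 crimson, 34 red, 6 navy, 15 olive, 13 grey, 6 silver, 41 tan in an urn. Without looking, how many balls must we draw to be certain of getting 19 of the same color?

In the worst case we take at most 18 of each color, but all 16 crimson, all 6 navy, all 15 olive, all 13 grey, and all 6 silver (fewer than 18), giving 18 + 16 + 18 + 6 + 15 + 13 + 6 + 18 = 110.
One more ball then forces some color to 19, so 110 + 1 = 111.

111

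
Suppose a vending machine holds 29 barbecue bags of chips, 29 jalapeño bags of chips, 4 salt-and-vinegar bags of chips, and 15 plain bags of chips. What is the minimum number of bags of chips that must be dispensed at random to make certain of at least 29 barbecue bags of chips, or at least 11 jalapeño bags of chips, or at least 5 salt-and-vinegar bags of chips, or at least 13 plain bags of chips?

55

The worst case stops just short of every target: 28 barbecue, 10 jalapeño, 4 salt-and-vinegar, 12 plain — 28 + 10 + 4 + 12 = 54 bags of chips.
One more bag of chips must push some flavor to its target, so 54 + 1 = 55.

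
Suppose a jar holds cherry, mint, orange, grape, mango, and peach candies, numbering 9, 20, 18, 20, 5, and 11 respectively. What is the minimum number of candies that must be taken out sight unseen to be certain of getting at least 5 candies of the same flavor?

Treat the 6 flavors as pigeonholes.
The worst case takes 4 candies of each flavor without reaching 5 of any: 6 × 4 = 24.
The next candy must bring some flavor to 5, so 24 + 1 = 25.

25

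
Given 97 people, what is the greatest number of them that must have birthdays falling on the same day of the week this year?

There are 7 days of the week, which serve as the pigeonholes.
If each of the 7 days of the week held at most 13, the total would be at most 7 × 13 = 91 < 97, a contradiction.
So at least one holds ⌈97/7⌉ = 14.

14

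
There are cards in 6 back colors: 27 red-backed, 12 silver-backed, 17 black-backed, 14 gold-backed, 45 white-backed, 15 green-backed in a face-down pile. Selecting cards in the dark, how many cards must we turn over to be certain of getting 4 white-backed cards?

89

To avoid white-backed cards as long as possible, exhaust the other 5 back colors first.
The worst case draws every non-white-backed card first: 27 + 12 + 17 + 14 + 15 = 85.
The next 4 draws are then forced to be white-backed, giving 85 + 4 = 89.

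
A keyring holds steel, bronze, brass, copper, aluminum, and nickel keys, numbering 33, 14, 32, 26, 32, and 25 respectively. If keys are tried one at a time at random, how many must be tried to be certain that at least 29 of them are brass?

159

The worst case draws every non-brass key first: 33 + 14 + 26 + 32 + 25 = 130.
The next 29 draws are then forced to be brass, giving 130 + 29 = 159.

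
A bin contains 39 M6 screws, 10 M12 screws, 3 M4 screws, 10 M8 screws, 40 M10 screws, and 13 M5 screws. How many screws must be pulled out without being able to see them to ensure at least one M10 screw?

The worst case draws every non-M10 screw first: 39 + 10 + 3 + 10 + 13 = 75.
The next draw is then forced to be M10, giving 75 + 1 = 76.

76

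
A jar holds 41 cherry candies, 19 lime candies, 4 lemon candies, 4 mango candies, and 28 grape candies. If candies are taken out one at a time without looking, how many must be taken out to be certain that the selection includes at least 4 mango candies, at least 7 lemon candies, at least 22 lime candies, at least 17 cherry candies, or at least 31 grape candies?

71

Each of the 5 flavors has its own threshold; avoid all of them simultaneously.
The worst case stops just short of every target: 16 cherry, all 19 lime, all 4 lemon, 3 mango, all 28 grape — 16 + 19 + 4 + 3 + 28 = 70 candies.
One more candy must push some flavor to its target, so 70 + 1 = 71.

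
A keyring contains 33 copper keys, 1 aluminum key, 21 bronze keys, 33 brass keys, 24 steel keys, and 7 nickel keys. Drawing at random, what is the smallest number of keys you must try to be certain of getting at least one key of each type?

The hardest type to obtain is aluminum: we could draw every other key first — 119 − 1 = 118 keys — without a single aluminum one.
The next draw must be aluminum, so 118 + 1 = 119.

119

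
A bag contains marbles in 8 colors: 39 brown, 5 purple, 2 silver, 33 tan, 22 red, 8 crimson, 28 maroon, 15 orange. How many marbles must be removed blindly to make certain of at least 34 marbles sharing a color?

Treat the 8 colors as pigeonholes.
In the worst case we take at most 33 of each color, but all 5 purple, all 2 silver, all 22 red, all 8 crimson, all 28 maroon, and all 15 orange (fewer than 33), giving 33 + 5 + 2 + 33 + 22 + 8 + 28 + 15 = 146.
One more marble then forces some color to 34, so 146 + 1 = 147.

147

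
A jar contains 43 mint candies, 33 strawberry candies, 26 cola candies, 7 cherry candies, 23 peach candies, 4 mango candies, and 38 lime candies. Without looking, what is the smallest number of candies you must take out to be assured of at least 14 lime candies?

150

The worst case draws every non-lime candy first: 43 + 33 + 26 + 7 + 23 + 4 = 136.
The next 14 draws are then forced to be lime, giving 136 + 14 = 150.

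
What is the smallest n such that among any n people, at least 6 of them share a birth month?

61

There are 12 months of the year acting as pigeonholes.
With 12 × 5 = 60 people we could place exactly 5 in each, with no class reaching 6.
One more forces some class to hold 6, so 60 + 1 = 61.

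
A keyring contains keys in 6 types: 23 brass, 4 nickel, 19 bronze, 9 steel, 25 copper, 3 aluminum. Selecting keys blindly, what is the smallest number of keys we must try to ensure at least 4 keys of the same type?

19

The worst case takes 3 keys of each type without reaching 4 of any: 6 × 3 = 18.
The next key must bring some type to 4, so 18 + 1 = 19.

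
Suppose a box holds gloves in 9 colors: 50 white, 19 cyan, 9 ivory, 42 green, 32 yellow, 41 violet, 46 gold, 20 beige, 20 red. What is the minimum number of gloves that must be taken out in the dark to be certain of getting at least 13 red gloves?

272

The worst case draws every non-red glove first: 50 + 19 + 9 + 42 + 32 + 41 + 46 + 20 = 259.
The next 13 draws are then forced to be red, giving 259 + 13 = 272.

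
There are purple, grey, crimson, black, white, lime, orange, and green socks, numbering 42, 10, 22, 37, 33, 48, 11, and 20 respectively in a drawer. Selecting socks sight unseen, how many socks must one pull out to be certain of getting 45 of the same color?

220

Treat the 8 colors as pigeonholes.
In the worst case we take at most 44 of each color, but all 42 purple, all 10 grey, all 22 crimson, all 37 black, all 33 white, all 11 orange, and all 20 green (fewer than 44), giving 42 + 10 + 22 + 37 + 33 + 44 + 11 + 20 = 219.
One more sock then forces some color to 45, so 219 + 1 = 220.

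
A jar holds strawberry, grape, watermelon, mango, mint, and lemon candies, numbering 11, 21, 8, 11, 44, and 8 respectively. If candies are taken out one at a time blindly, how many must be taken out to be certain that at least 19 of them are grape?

The worst case draws every non-grape candy first: 11 + 8 + 11 + 44 + 8 = 82.
The next 19 draws are then forced to be grape, giving 82 + 19 = 101.

101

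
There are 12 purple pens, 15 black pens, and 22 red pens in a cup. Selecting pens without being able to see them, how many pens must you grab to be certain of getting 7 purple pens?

44

The worst case draws every non-purple pen first: 15 + 22 = 37.
The next 7 draws are then forced to be purple, giving 37 + 7 = 44.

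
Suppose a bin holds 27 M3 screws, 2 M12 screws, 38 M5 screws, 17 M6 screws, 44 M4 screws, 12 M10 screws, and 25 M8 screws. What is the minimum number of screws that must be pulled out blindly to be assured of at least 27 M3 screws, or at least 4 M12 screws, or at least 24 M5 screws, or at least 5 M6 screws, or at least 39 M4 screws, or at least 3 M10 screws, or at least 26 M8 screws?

The worst case stops just short of every target: 26 M3, all 2 M12, 23 M5, 4 M6, 38 M4, 2 M10, 25 M8 — 26 + 2 + 23 + 4 + 38 + 2 + 25 = 120 screws.
One more screw must push some size to its target, so 120 + 1 = 121.

121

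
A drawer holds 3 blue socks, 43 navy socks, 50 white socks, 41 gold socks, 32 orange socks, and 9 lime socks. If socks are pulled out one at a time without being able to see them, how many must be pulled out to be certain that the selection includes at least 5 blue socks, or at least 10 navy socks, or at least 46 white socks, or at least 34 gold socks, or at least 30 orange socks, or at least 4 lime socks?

The worst case stops just short of every target: all 3 blue, 9 navy, 45 white, 33 gold, 29 orange, 3 lime — 3 + 9 + 45 + 33 + 29 + 3 = 122 socks.
One more sock must push some color to its target, so 122 + 1 = 123.

123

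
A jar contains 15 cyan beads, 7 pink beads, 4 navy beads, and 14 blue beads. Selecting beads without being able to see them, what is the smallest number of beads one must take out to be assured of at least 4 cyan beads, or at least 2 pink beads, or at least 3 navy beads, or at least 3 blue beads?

9

The worst case stops just short of every target: 3 cyan, 1 pink, 2 navy, 2 blue — 3 + 1 + 2 + 2 = 8 beads.
One more bead must push some color to its target, so 8 + 1 = 9.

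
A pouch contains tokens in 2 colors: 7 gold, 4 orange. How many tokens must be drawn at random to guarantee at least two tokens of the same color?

3

Treat the 2 colors as pigeonholes.
The worst case takes 1 token of each color without reaching 2 of any: 2 × 1 = 2.
The next token must bring some color to 2, so 2 + 1 = 3.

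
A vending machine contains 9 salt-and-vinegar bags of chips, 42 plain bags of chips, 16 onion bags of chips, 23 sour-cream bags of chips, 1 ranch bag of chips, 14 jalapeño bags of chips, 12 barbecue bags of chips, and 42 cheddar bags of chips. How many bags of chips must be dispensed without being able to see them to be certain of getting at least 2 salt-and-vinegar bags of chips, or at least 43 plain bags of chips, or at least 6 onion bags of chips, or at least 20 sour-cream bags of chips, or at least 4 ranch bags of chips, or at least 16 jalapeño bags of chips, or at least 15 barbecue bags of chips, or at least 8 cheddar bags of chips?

The worst case stops just short of every target: 1 salt-and-vinegar, 42 plain, 5 onion, 19 sour-cream, all 1 ranch, all 14 jalapeño, all 12 barbecue, 7 cheddar — 1 + 42 + 5 + 19 + 1 + 14 + 12 + 7 = 101 bags of chips.
One more bag of chips must push some flavor to its target, so 101 + 1 = 102.

102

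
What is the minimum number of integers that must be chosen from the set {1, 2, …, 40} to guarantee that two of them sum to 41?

Partition {1, …, 40} into 20 pairs: {1,40}, {2,39}, …, {20,21}.
Choosing 20 integers — say the integers 1 through 20 — takes one from each pair and avoids the property.
Choosing 21 forces two into the same pair by pigeonhole, and those sum to 41. So 21.

21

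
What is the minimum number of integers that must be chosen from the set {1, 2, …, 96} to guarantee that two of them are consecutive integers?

49

Partition {1, …, 96} into 48 pairs: {1,2}, {3,4}, …, {95,96}.
Choosing 48 integers — say the 48 even numbers 2, 4, …, 96 — takes one from each pair and avoids the property.
Choosing 49 forces two into the same pair by pigeonhole, and those are consecutive. So 49.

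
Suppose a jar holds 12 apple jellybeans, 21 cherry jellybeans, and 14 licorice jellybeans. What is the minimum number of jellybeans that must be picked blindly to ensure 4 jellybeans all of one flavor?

The worst case takes 3 jellybeans of each flavor without reaching 4 of any: 3 × 3 = 9.
The next jellybean must bring some flavor to 4, so 9 + 1 = 10.

10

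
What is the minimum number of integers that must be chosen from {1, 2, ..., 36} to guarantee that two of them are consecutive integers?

19

Partition {1, …, 36} into 18 pairs: {1,2}, {3,4}, …, {35,36}.
Choosing 18 integers — say the 18 even numbers 2, 4, …, 36 — takes one from each pair and avoids the property.
Choosing 19 forces two into the same pair by pigeonhole, and those are consecutive. So 19.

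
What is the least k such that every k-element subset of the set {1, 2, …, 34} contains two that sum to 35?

18

Partition {1, …, 34} into 17 pairs: {1,34}, {2,33}, …, {17,18}.
Choosing 17 integers — say the integers 1 through 17 — takes one from each pair and avoids the property.
Choosing 18 forces two into the same pair by pigeonhole, and those sum to 35. So 18.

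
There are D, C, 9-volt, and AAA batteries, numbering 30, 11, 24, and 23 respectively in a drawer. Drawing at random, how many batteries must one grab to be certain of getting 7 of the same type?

Treat the 4 types as pigeonholes.
The worst case takes 6 batteries of each type without reaching 7 of any: 4 × 6 = 24.
The next battery must bring some type to 7, so 24 + 1 = 25.

25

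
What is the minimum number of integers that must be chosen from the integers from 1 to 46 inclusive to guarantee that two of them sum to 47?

24

Partition {1, …, 46} into 23 pairs: {1,46}, {2,45}, …, {23,24}.
Choosing 23 integers — say the integers 1 through 23 — takes one from each pair and avoids the property.
Choosing 24 forces two into the same pair by pigeonhole, and those sum to 47. So 24.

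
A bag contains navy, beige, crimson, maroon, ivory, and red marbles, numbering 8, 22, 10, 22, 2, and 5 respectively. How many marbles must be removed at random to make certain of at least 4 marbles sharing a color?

Treat the 6 colors as pigeonholes.
In the worst case we take at most 3 of each color, but all 2 ivory (fewer than 3), giving 3 + 3 + 3 + 3 + 2 + 3 = 17.
One more marble then forces some color to 4, so 17 + 1 = 18.

18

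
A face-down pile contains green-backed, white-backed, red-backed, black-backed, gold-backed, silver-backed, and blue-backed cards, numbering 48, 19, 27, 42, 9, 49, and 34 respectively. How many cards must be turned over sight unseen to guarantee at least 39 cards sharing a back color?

Treat the 7 back colors as pigeonholes.
In the worst case we take at most 38 of each back color, but all 19 white-backed, all 27 red-backed, all 9 gold-backed, and all 34 blue-backed (fewer than 38), giving 38 + 19 + 27 + 38 + 9 + 38 + 34 = 203.
One more card then forces some back color to 39, so 203 + 1 = 204.

204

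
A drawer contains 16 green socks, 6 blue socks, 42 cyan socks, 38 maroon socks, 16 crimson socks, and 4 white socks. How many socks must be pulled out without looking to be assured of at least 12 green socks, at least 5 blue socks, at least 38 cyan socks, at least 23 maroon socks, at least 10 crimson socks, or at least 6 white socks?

88

Each of the 6 colors has its own threshold; avoid all of them simultaneously.
The worst case stops just short of every target: 11 green, 4 blue, 37 cyan, 22 maroon, 9 crimson, all 4 white — 11 + 4 + 37 + 22 + 9 + 4 = 87 socks.
One more sock must push some color to its target, so 87 + 1 = 88.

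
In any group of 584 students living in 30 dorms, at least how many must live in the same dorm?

20

The 584 students fall into 30 dorms.
If each of the 30 dorms held at most 19, the total would be at most 30 × 19 = 570 < 584, a contradiction.
So at least one holds ⌈584/30⌉ = 20.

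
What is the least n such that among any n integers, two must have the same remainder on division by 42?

43

Two integers differ by a multiple of 42 exactly when they share a remainder mod 42.
There are 42 residue classes mod 42, so 42 integers can all lie in distinct classes.
One more integer must repeat a residue, giving a difference divisible by 42. So n = 42 + 1 = 43.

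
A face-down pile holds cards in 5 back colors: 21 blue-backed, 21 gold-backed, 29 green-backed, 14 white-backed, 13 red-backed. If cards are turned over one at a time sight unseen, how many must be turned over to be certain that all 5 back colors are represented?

86

The hardest back color to obtain is red-backed: we could draw every other card first — 98 − 13 = 85 cards — without a single red-backed one.
The next draw must be red-backed, so 85 + 1 = 86.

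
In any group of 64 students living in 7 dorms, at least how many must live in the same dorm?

If each of the 7 dorms held at most 9, the total would be at most 7 × 9 = 63 < 64, a contradiction.
So at least one holds ⌈64/7⌉ = 10.

10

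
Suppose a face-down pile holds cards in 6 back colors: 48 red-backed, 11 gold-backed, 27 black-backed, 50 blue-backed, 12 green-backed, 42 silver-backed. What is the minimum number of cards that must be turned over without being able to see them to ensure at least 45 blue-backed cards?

To avoid blue-backed cards as long as possible, exhaust the other 5 back colors first.
The worst case draws every non-blue-backed card first: 48 + 11 + 27 + 12 + 42 = 140.
The next 45 draws are then forced to be blue-backed, giving 140 + 45 = 185.

185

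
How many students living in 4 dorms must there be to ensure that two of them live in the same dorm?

There are 4 dorms acting as pigeonholes.
With 4 students we could place one in each, avoiding any repeat.
One more forces some class to hold 2, so 4 + 1 = 5.

5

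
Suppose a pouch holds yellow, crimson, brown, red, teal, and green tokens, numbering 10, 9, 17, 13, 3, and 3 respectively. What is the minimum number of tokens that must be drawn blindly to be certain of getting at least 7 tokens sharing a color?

In the worst case we take at most 6 of each color, but all 3 teal and all 3 green (fewer than 6), giving 6 + 6 + 6 + 6 + 3 + 3 = 30.
One more token then forces some color to 7, so 30 + 1 = 31.

31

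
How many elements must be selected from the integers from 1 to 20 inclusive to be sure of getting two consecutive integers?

Partition {1, …, 20} into 10 pairs: {1,2}, {3,4}, …, {19,20}.
Choosing 10 integers — say the 10 even numbers 2, 4, …, 20 — takes one from each pair and avoids the property.
Choosing 11 forces two into the same pair by pigeonhole, and those are consecutive. So 11.

11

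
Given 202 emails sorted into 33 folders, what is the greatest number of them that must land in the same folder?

7

If each of the 33 folders held at most 6, the total would be at most 33 × 6 = 198 < 202, a contradiction.
So at least one holds ⌈202/33⌉ = 7.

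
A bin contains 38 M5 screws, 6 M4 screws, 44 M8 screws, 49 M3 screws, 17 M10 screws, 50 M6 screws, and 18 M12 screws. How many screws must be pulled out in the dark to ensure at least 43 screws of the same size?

In the worst case we take at most 42 of each size, but all 38 M5, all 6 M4, all 17 M10, and all 18 M12 (fewer than 42), giving 38 + 6 + 42 + 42 + 17 + 42 + 18 = 205.
One more screw then forces some size to 43, so 205 + 1 = 206.

206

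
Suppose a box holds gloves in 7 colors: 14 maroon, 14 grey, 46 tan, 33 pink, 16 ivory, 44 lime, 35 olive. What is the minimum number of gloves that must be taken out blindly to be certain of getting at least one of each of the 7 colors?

The hardest color to obtain is maroon: we could draw every other glove first — 202 − 14 = 188 gloves — without a single maroon one.
The next draw must be maroon, so 188 + 1 = 189.

189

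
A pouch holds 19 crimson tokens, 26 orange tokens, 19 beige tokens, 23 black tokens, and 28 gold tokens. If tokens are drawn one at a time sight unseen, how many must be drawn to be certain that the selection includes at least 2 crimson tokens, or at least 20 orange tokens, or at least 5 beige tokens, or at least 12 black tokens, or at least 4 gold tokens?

39

The worst case stops just short of every target: 1 crimson, 19 orange, 4 beige, 11 black, 3 gold — 1 + 19 + 4 + 11 + 3 = 38 tokens.
One more token must push some color to its target, so 38 + 1 = 39.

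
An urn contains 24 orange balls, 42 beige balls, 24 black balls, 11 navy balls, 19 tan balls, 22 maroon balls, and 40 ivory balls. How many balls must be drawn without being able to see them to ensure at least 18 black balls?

176

To avoid black balls as long as possible, exhaust the other 6 colors first.
The worst case draws every non-black ball first: 24 + 42 + 11 + 19 + 22 + 40 = 158.
The next 18 draws are then forced to be black, giving 158 + 18 = 176.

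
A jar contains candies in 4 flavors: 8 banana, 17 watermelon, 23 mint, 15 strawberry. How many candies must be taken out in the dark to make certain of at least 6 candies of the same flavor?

21

Treat the 4 flavors as pigeonholes.
The worst case takes 5 candies of each flavor without reaching 6 of any: 4 × 5 = 20.
The next candy must bring some flavor to 6, so 20 + 1 = 21.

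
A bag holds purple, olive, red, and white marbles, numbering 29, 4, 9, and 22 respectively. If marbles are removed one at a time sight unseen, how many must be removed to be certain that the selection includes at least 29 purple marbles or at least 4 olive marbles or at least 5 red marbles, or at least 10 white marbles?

45

Each of the 4 colors has its own threshold; avoid all of them simultaneously.
The worst case stops just short of every target: 28 purple, 3 olive, 4 red, 9 white — 28 + 3 + 4 + 9 = 44 marbles.
One more marble must push some color to its target, so 44 + 1 = 45.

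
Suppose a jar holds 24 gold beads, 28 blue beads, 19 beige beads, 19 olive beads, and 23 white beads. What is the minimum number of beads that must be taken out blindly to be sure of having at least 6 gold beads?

95

The worst case draws every non-gold bead first: 28 + 19 + 19 + 23 = 89.
The next 6 draws are then forced to be gold, giving 89 + 6 = 95.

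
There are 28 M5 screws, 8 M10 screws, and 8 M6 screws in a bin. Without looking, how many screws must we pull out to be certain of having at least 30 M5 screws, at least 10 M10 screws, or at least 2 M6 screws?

38

The worst case stops just short of every target: all 28 M5, all 8 M10, 1 M6 — 28 + 8 + 1 = 37 screws.
One more screw must push some size to its target, so 37 + 1 = 38.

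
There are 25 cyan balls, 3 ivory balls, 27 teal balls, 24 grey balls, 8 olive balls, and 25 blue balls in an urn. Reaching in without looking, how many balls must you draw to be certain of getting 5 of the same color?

24

In the worst case we take at most 4 of each color, but all 3 ivory (fewer than 4), giving 4 + 3 + 4 + 4 + 4 + 4 = 23.
One more ball then forces some color to 5, so 23 + 1 = 24.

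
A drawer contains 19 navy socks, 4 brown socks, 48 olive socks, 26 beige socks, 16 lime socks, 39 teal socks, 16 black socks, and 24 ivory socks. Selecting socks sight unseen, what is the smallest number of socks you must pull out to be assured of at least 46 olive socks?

The worst case draws every non-olive sock first: 19 + 4 + 26 + 16 + 39 + 16 + 24 = 144.
The next 46 draws are then forced to be olive, giving 144 + 46 = 190.

190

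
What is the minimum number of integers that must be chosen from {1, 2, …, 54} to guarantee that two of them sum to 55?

28

Partition {1, …, 54} into 27 pairs: {1,54}, {2,53}, …, {27,28}.
Choosing 27 integers — say the integers 1 through 27 — takes one from each pair and avoids the property.
Choosing 28 forces two into the same pair by pigeonhole, and those sum to 55. So 28.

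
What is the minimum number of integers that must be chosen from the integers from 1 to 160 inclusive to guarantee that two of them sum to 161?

81

Partition {1, …, 160} into 80 pairs: {1,160}, {2,159}, …, {80,81}.
Choosing 80 integers — say the integers 1 through 80 — takes one from each pair and avoids the property.
Choosing 81 forces two into the same pair by pigeonhole, and those sum to 161. So 81.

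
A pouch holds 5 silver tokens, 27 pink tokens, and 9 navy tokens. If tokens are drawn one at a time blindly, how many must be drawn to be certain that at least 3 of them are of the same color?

The worst case takes 2 tokens of each color without reaching 3 of any: 3 × 2 = 6.
The next token must bring some color to 3, so 6 + 1 = 7.

7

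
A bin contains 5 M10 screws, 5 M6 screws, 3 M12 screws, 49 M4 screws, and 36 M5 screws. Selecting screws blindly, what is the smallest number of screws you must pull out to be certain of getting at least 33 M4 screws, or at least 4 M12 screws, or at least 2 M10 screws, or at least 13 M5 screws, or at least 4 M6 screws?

52

The worst case stops just short of every target: 1 M10, 3 M6, 3 M12, 32 M4, 12 M5 — 1 + 3 + 3 + 32 + 12 = 51 screws.
One more screw must push some size to its target, so 51 + 1 = 52.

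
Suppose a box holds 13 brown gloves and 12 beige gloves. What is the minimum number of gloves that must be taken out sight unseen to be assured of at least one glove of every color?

14

The hardest color to obtain is beige: we could draw every other glove first — 25 − 12 = 13 gloves — without a single beige one.
The next draw must be beige, so 13 + 1 = 14.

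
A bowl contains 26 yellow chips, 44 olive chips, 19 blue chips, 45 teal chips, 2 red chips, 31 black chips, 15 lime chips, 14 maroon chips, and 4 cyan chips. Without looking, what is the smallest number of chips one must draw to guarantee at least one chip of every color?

199

The hardest color to obtain is red: we could draw every other chip first — 200 − 2 = 198 chips — without a single red one.
The next draw must be red, so 198 + 1 = 199.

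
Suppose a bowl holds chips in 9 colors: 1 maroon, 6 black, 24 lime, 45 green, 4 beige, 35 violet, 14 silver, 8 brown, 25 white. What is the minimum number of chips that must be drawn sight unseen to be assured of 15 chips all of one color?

90

Treat the 9 colors as pigeonholes.
In the worst case we take at most 14 of each color, but all 1 maroon, all 6 black, all 4 beige, and all 8 brown (fewer than 14), giving 1 + 6 + 14 + 14 + 4 + 14 + 14 + 8 + 14 = 89.
One more chip then forces some color to 15, so 89 + 1 = 90.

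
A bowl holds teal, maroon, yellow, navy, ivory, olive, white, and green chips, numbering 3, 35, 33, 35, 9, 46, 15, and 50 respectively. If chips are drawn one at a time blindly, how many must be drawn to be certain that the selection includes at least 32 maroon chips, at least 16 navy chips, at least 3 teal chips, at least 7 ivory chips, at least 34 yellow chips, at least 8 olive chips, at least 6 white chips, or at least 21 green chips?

The worst case stops just short of every target: 2 teal, 31 maroon, 33 yellow, 15 navy, 6 ivory, 7 olive, 5 white, 20 green — 2 + 31 + 33 + 15 + 6 + 7 + 5 + 20 = 119 chips.
One more chip must push some color to its target, so 119 + 1 = 120.

120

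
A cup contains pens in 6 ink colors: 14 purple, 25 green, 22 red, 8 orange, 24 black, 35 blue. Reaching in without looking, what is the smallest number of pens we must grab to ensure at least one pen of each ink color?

The hardest ink color to obtain is orange: we could draw every other pen first — 128 − 8 = 120 pens — without a single orange one.
The next draw must be orange, so 120 + 1 = 121.

121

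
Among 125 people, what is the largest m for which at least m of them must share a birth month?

11

The 125 people fall into 12 months of the year.
If each of the 12 months of the year held at most 10, the total would be at most 12 × 10 = 120 < 125, a contradiction.
So at least one holds ⌈125/12⌉ = 11.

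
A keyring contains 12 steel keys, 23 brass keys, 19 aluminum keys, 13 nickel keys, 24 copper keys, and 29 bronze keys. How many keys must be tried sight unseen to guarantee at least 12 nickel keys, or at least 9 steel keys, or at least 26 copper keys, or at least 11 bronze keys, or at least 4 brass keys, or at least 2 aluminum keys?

Each of the 6 types has its own threshold; avoid all of them simultaneously.
The worst case stops just short of every target: 8 steel, 3 brass, 1 aluminum, 11 nickel, all 24 copper, 10 bronze — 8 + 3 + 1 + 11 + 24 + 10 = 57 keys.
One more key must push some type to its target, so 57 + 1 = 58.

58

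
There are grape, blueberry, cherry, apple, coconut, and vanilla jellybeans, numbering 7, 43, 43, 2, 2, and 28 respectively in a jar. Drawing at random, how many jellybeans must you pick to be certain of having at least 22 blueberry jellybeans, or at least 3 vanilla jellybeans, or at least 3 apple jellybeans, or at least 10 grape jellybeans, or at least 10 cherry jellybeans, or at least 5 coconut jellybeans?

Each of the 6 flavors has its own threshold; avoid all of them simultaneously.
The worst case stops just short of every target: all 7 grape, 21 blueberry, 9 cherry, 2 apple, all 2 coconut, 2 vanilla — 7 + 21 + 9 + 2 + 2 + 2 = 43 jellybeans.
One more jellybean must push some flavor to its target, so 43 + 1 = 44.

44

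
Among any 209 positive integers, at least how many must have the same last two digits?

3

If each of the 100 possible two-digit endings held at most 2, the total would be at most 100 × 2 = 200 < 209, a contradiction.
So at least one holds ⌈209/100⌉ = 3.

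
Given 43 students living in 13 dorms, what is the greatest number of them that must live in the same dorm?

The 43 students fall into 13 dorms.
If each of the 13 dorms held at most 3, the total would be at most 13 × 3 = 39 < 43, a contradiction.
So at least one holds ⌈43/13⌉ = 4.

4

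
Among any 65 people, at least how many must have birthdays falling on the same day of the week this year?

10

The 65 people fall into 7 days of the week.
If each of the 7 days of the week held at most 9, the total would be at most 7 × 9 = 63 < 65, a contradiction.
So at least one holds ⌈65/7⌉ = 10.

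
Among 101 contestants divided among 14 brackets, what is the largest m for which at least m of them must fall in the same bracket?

8

If each of the 14 brackets held at most 7, the total would be at most 14 × 7 = 98 < 101, a contradiction.
So at least one holds ⌈101/14⌉ = 8.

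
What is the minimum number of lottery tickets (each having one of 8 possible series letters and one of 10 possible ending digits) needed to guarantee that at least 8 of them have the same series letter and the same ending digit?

There are 8 × 10 = 80 (series letter, ending digit) combinations acting as pigeonholes.
With 80 × 7 = 560 lottery tickets we could place exactly 7 in each, with no (series letter, ending digit) pair reaching 8.
One more forces some (series letter, ending digit) pair to hold 8, so 560 + 1 = 561.

561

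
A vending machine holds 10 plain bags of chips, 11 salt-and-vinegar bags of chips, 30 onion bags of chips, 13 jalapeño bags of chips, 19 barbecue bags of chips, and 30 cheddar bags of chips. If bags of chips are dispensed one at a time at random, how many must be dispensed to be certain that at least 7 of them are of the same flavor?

37

The worst case takes 6 bags of chips of each flavor without reaching 7 of any: 6 × 6 = 36.
The next bag of chips must bring some flavor to 7, so 36 + 1 = 37.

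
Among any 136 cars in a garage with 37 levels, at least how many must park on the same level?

The 136 cars fall into 37 levels.
If each of the 37 levels held at most 3, the total would be at most 37 × 3 = 111 < 136, a contradiction.
So at least one holds ⌈136/37⌉ = 4.

4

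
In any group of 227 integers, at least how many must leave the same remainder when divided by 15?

16

If each of the 15 residue classes modulo 15 held at most 15, the total would be at most 15 × 15 = 225 < 227, a contradiction.
So at least one holds ⌈227/15⌉ = 16.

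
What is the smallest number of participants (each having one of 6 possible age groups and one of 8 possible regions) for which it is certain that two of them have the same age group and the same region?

There are 6 × 8 = 48 (age group, region) combinations acting as pigeonholes.
With 48 participants we could place one in each, avoiding any repeat.
One more forces some (age group, region) pair to hold 2, so 48 + 1 = 49.

49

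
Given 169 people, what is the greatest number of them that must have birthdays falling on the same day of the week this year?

The 169 people fall into 7 days of the week.
If each of the 7 days of the week held at most 24, the total would be at most 7 × 24 = 168 < 169, a contradiction.
So at least one holds ⌈169/7⌉ = 25.

25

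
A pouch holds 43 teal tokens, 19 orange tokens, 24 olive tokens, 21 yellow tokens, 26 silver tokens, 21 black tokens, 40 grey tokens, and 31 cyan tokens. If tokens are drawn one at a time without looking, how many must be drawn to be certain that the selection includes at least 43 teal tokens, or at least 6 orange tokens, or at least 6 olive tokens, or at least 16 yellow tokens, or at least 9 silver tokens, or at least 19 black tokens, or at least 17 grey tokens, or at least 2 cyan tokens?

111

The worst case stops just short of every target: 42 teal, 5 orange, 5 olive, 15 yellow, 8 silver, 18 black, 16 grey, 1 cyan — 42 + 5 + 5 + 15 + 8 + 18 + 16 + 1 = 110 tokens.
One more token must push some color to its target, so 110 + 1 = 111.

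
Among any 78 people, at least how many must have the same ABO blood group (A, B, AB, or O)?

There are 4 ABO blood groups, which serve as the pigeonholes.
If each of the 4 ABO blood groups held at most 19, the total would be at most 4 × 19 = 76 < 78, a contradiction.
So at least one holds ⌈78/4⌉ = 20.

20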